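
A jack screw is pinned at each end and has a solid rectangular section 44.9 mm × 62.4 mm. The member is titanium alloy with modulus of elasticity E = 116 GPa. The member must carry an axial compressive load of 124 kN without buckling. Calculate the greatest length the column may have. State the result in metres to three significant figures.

L_max ≈ 2.08 m

Buckling occurs about the weak axis: I_min = h·b³/12 with b = 44.9 mm (the shorter side).
I_min = 62.4×44.9³/12 = 4.707×10^5 mm⁴
I = 4.707×10^-7 m⁴
At the buckling limit P_cr = P = 1.240×10^5 N
From P_cr = π²EI/(K·L)²:  L = (1/K)·√(π²EI/P_cr) = (1/1)·√(π²×1.16×10^11×4.707×10^-7/1.240×10^5)
L = 2.08 m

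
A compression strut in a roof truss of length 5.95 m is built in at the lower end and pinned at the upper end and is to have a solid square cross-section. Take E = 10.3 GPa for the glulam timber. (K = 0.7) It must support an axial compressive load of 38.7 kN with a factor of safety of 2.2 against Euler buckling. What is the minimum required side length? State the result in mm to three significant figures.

a ≈ 115 mm

Required P_cr = n·P = 2.2 × 38.7 = 85.14 kN
L_e = K·L = 0.7 × 5.95 = 4.165 m
Required I = P_cr·L_e²/(π²E) = 8.514×10^4 × 4.165² / (π² × 1.03×10^10) = 1.453×10^-5 m⁴
I_req = 1.453×10^7 mm⁴
Solid square: I = a⁴/12  ⇒  a = (12I)^(1/4) = (12×1.453×10^7)^(1/4) = 115 mm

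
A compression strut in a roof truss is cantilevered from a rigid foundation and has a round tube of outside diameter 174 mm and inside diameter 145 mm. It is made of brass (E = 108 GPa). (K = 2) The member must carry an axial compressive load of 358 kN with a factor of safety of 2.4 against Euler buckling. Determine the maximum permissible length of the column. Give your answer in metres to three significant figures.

d_o = 174 mm, d_i = 145 mm
I = π(d_o⁴ − d_i⁴)/64 = π(174⁴ − 145.0⁴)/64 = 2.330×10^7 mm⁴
I = 2.330×10^-5 m⁴
Required critical load P_cr = n·P = 2.4 × 358 = 859.2 kN = 8.592×10^5 N
From P_cr = π²EI/(K·L)²:  L = (1/K)·√(π²EI/P_cr) = (1/2)·√(π²×1.08×10^11×2.330×10^-5/8.592×10^5)
L = 2.69 m

L_max ≈ 2.69 m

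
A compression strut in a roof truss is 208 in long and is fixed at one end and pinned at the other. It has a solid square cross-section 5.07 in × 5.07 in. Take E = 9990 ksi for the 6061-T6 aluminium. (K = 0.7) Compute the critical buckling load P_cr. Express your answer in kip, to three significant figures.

I = a⁴/12 = 5.07⁴/12 = 55.06 in⁴
Effective length L_e = K·L = 0.7 × 208 = 145.6 in
P_cr = π²EI / L_e² = π² × 9990×10³ × 55.06 / 145.6² = 2.561×10^5 lb

P_cr ≈ 256 kip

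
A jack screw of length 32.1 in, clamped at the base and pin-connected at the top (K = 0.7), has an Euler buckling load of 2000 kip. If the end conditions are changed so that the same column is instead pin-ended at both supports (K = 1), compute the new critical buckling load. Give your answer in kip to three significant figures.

P_cr ∝ 1/K², so P_cr,new = P_cr,old × (K_old/K_new)² = 2000 × (0.7/1)²
= 2000 × 0.4900 = 980 kip

P_cr ≈ 980 kip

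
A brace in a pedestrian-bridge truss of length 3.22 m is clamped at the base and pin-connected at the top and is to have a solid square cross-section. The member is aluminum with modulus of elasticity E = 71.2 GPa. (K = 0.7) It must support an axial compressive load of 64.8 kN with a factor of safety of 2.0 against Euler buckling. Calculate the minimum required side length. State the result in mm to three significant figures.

Required P_cr = n·P = 2.0 × 64.8 = 129.6 kN
L_e = K·L = 0.7 × 3.22 = 2.254 m
Required I = P_cr·L_e²/(π²E) = 1.296×10^5 × 2.254² / (π² × 7.12×10^10) = 9.370×10^-7 m⁴
I_req = 9.370×10^5 mm⁴
Solid square: I = a⁴/12  ⇒  a = (12I)^(1/4) = (12×9.370×10^5)^(1/4) = 57.9 mm

a ≈ 57.9 mm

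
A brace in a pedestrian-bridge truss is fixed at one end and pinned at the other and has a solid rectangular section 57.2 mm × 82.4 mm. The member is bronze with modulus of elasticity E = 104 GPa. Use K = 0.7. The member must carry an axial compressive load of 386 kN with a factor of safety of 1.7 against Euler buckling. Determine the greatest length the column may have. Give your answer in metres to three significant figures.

L_max ≈ 2.03 m

Buckling occurs about the weak axis: I_min = h·b³/12 with b = 57.2 mm (the shorter side).
I_min = 82.4×57.2³/12 = 1.285×10^6 mm⁴
I = 1.285×10^-6 m⁴
Required critical load P_cr = n·P = 1.7 × 386 = 656.2 kN = 6.562×10^5 N
From P_cr = π²EI/(K·L)²:  L = (1/K)·√(π²EI/P_cr) = (1/0.7)·√(π²×1.04×10^11×1.285×10^-6/6.562×10^5)
L = 2.03 m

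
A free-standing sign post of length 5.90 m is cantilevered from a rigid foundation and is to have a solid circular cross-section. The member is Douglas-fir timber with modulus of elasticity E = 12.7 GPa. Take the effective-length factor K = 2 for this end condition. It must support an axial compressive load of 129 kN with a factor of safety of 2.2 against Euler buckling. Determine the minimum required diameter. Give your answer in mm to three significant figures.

d ≈ 283 mm

Required P_cr = n·P = 2.2 × 129 = 283.8 kN
L_e = K·L = 2 × 5.90 = 11.80 m
Required I = P_cr·L_e²/(π²E) = 2.838×10^5 × 11.80² / (π² × 1.27×10^10) = 3.153×10^-4 m⁴
I_req = 3.153×10^8 mm⁴
Solid circle: I = πd⁴/64  ⇒  d = (64I/π)^(1/4) = (64×3.153×10^8/π)^(1/4) = 283 mm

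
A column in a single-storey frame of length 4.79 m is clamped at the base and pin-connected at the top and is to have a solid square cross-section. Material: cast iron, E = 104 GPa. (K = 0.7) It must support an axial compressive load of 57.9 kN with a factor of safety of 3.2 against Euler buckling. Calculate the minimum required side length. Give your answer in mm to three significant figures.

a ≈ 70.2 mm

Required P_cr = n·P = 3.2 × 57.9 = 185.3 kN
L_e = K·L = 0.7 × 4.79 = 3.353 m
Required I = P_cr·L_e²/(π²E) = 1.853×10^5 × 3.353² / (π² × 1.04×10^11) = 2.029×10^-6 m⁴
I_req = 2.029×10^6 mm⁴
Solid square: I = a⁴/12  ⇒  a = (12I)^(1/4) = (12×2.029×10^6)^(1/4) = 70.2 mm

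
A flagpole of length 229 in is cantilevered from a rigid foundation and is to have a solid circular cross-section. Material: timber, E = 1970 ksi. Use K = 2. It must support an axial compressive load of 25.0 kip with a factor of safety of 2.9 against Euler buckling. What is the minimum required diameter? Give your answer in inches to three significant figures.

d ≈ 11.2 in

Required P_cr = n·P = 2.9 × 25.0 = 72.50 kip
L_e = K·L = 2 × 229 = 458.0 in
Required I = P_cr·L_e²/(π²E) = 7.250×10^4 × 458.0² / (π² × 1.97×10^6) = 782.2 in⁴
Solid circle: I = πd⁴/64  ⇒  d = (64I/π)^(1/4) = (64×782.2/π)^(1/4) = 11.2 in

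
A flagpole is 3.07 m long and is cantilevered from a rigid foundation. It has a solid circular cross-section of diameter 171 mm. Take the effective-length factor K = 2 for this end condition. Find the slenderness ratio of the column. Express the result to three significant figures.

λ ≈ 144

For a solid circle r = d/4 = 171/4 = 42.75 mm
L_e = K·L = 2 × 3.07 m = 6.140 m = 6140.0 mm
λ = L_e / r_min = 6140.0 / 42.75 = 144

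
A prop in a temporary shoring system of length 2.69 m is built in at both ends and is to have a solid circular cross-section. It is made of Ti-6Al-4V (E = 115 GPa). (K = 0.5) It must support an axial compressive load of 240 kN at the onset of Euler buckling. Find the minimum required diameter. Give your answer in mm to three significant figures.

L_e = K·L = 0.5 × 2.69 = 1.345 m
Required I = P_cr·L_e²/(π²E) = 2.400×10^5 × 1.345² / (π² × 1.15×10^11) = 3.825×10^-7 m⁴
I_req = 3.825×10^5 mm⁴
Solid circle: I = πd⁴/64  ⇒  d = (64I/π)^(1/4) = (64×3.825×10^5/π)^(1/4) = 52.8 mm

d ≈ 52.8 mm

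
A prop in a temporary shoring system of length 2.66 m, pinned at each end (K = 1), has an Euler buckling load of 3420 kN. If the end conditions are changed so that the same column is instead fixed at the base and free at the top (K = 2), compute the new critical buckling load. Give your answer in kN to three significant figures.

P_cr ∝ 1/K², so P_cr,new = P_cr,old × (K_old/K_new)² = 3420 × (1/2)²
= 3420 × 0.2500 = 855 kN

P_cr ≈ 855 kN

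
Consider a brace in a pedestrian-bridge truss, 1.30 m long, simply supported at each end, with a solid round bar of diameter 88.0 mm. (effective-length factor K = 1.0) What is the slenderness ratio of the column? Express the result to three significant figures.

I = πd⁴/64 = π×88.0⁴/64 = 2.944×10^6 mm⁴
A = 6.082×10^3 mm²;  r_min = √(I/A) = √(2.944×10^6/6.082×10^3) = 22.00 mm
L_e = K·L = 1 × 1.30 m = 1.300 m = 1300.0 mm
λ = L_e / r_min = 1300.0 / 22.00 = 59.1

λ ≈ 59.1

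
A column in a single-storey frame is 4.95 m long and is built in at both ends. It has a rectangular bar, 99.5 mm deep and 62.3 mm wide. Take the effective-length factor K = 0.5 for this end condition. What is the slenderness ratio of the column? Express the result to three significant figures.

For a rectangle r_min = b/√12 = 62.3/√12 = 17.98 mm
L_e = K·L = 0.5 × 4.95 m = 2.475 m = 2475.0 mm
λ = L_e / r_min = 2475.0 / 17.98 = 138

λ ≈ 138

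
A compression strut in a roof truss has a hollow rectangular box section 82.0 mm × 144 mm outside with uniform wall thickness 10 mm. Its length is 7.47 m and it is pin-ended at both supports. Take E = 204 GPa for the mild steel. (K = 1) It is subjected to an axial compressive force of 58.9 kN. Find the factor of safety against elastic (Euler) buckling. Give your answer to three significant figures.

Inner dimensions: h_i = 144 − 2×10 = 124.0 mm, b_i = 82.0 − 2×10 = 62.00 mm
Weak-axis I_min = (h_o·b_o³ − h_i·b_i³)/12 with b_o = 82.0, b_i = 62.00 mm (shorter outer/inner sides).
I_min = (144×82.0³ − 124.0×62.00³)/12 = 4.154×10^6 mm⁴
I = 4.154×10^6 mm⁴ = 4.154×10^-6 m⁴
Effective length L_e = K·L = 1 × 7.47 = 7.470 m
P_cr = π²EI / L_e² = π² × 204×10⁹ × 4.154×10^-6 / 7.470² = 1.499×10^5 N
Factor of safety n = P_cr / P = 149.87 / 58.9 = 2.54

n ≈ 2.54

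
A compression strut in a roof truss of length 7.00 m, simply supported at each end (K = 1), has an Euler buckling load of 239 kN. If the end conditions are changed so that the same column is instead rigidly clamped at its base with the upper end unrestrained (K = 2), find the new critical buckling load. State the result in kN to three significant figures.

P_cr ≈ 59.8 kN

P_cr ∝ 1/K², so P_cr,new = P_cr,old × (K_old/K_new)² = 239 × (1/2)²
= 239 × 0.2500 = 59.8 kN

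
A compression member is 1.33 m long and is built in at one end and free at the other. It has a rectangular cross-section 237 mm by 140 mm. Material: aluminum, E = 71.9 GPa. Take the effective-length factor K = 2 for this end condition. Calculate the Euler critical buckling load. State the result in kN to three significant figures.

P_cr ≈ 5440 kN

Buckling occurs about the weak axis: I_min = h·b³/12 with b = 140 mm (the shorter side).
I_min = 237×140³/12 = 5.419×10^7 mm⁴
I = 5.419×10^7 mm⁴ = 5.419×10^-5 m⁴
Effective length L_e = K·L = 2 × 1.33 = 2.660 m
P_cr = π²EI / L_e² = π² × 71.9×10⁹ × 5.419×10^-5 / 2.660² = 5.435×10^6 N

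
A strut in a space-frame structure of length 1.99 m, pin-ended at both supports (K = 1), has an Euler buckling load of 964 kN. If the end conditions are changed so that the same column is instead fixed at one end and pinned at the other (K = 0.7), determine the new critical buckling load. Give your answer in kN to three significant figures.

P_cr ≈ 1970 kN

P_cr ∝ 1/K², so P_cr,new = P_cr,old × (K_old/K_new)² = 964 × (1/0.7)²
= 964 × 2.041 = 1970 kN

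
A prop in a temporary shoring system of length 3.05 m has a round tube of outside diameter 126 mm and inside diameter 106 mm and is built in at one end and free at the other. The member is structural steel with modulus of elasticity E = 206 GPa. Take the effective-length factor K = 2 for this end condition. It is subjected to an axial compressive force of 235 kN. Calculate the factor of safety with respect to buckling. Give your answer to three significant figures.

d_o = 126 mm, d_i = 106 mm
I = π(d_o⁴ − d_i⁴)/64 = π(126⁴ − 106.0⁴)/64 = 6.175×10^6 mm⁴
I = 6.175×10^6 mm⁴ = 6.175×10^-6 m⁴
Effective length L_e = K·L = 2 × 3.05 = 6.100 m
P_cr = π²EI / L_e² = π² × 206×10⁹ × 6.175×10^-6 / 6.100² = 3.374×10^5 N
Factor of safety n = P_cr / P = 337.41 / 235 = 1.44

n ≈ 1.44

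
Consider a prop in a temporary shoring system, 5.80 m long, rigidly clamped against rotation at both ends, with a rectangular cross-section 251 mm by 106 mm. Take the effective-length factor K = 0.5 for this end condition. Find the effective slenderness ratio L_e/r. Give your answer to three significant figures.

λ ≈ 94.8

Buckling occurs about the weak axis: I_min = h·b³/12 with b = 106 mm (the shorter side).
I_min = 251×106³/12 = 2.491×10^7 mm⁴
A = 2.661×10^4 mm²;  r_min = √(I/A) = √(2.491×10^7/2.661×10^4) = 30.60 mm
L_e = K·L = 0.5 × 5.80 m = 2.900 m = 2900.0 mm
λ = L_e / r_min = 2900.0 / 30.60 = 94.8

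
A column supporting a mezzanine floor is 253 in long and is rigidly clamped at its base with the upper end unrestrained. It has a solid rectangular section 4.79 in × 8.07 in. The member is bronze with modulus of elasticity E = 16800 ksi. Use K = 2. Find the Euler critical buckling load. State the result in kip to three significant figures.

Buckling occurs about the weak axis: I_min = h·b³/12 with b = 4.79 in (the shorter side).
I_min = 8.07×4.79³/12 = 73.91 in⁴
Effective length L_e = K·L = 2 × 253 = 506.0 in
P_cr = π²EI / L_e² = π² × 16800×10³ × 73.91 / 506.0² = 4.786×10^4 lb

P_cr ≈ 47.9 kip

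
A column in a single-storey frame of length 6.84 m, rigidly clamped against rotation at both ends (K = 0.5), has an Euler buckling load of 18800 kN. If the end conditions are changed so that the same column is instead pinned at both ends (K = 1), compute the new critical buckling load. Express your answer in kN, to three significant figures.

P_cr ∝ 1/K², so P_cr,new = P_cr,old × (K_old/K_new)² = 18800 × (0.5/1)²
= 18800 × 0.2500 = 4700 kN

P_cr ≈ 4700 kN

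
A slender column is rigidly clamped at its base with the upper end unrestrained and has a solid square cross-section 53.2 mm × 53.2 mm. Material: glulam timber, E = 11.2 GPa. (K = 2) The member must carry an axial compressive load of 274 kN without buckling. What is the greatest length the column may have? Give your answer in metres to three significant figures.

L_max ≈ 0.259 m

I = a⁴/12 = 53.2⁴/12 = 6.675×10^5 mm⁴
I = 6.675×10^-7 m⁴
At the buckling limit P_cr = P = 2.740×10^5 N
From P_cr = π²EI/(K·L)²:  L = (1/K)·√(π²EI/P_cr) = (1/2)·√(π²×1.12×10^10×6.675×10^-7/2.740×10^5)
L = 0.259 m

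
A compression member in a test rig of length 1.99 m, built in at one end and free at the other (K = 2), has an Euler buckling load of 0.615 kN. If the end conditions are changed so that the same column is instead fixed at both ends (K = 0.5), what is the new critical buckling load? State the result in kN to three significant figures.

P_cr ≈ 9.84 kN

P_cr ∝ 1/K², so P_cr,new = P_cr,old × (K_old/K_new)² = 0.615 × (2/0.5)²
= 0.615 × 16.00 = 9.84 kN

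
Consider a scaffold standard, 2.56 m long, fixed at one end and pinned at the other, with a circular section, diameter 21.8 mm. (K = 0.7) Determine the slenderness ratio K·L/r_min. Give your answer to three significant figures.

λ ≈ 329

For a solid circle r = d/4 = 21.8/4 = 5.450 mm
L_e = K·L = 0.7 × 2.56 m = 1.792 m = 1792.0 mm
λ = L_e / r_min = 1792.0 / 5.450 = 329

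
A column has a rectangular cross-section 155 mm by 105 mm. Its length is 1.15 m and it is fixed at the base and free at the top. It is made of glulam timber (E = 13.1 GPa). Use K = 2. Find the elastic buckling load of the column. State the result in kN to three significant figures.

P_cr ≈ 365 kN

Buckling occurs about the weak axis: I_min = h·b³/12 with b = 105 mm (the shorter side).
I_min = 155×105³/12 = 1.495×10^7 mm⁴
I = 1.495×10^7 mm⁴ = 1.495×10^-5 m⁴
Effective length L_e = K·L = 2 × 1.15 = 2.300 m
P_cr = π²EI / L_e² = π² × 13.1×10⁹ × 1.495×10^-5 / 2.300² = 3.655×10^5 N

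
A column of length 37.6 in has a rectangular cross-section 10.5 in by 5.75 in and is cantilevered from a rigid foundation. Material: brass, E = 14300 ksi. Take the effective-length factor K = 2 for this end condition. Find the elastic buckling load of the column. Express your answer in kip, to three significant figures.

P_cr ≈ 4150 kip

Buckling occurs about the weak axis: I_min = h·b³/12 with b = 5.75 in (the shorter side).
I_min = 10.5×5.75³/12 = 166.3 in⁴
Effective length L_e = K·L = 2 × 37.6 = 75.20 in
P_cr = π²EI / L_e² = π² × 14300×10³ × 166.3 / 75.20² = 4.152×10^6 lb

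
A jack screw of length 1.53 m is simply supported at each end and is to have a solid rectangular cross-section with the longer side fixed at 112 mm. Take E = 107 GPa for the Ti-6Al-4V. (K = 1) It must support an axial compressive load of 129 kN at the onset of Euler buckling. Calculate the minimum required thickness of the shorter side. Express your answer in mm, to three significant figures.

L_e = K·L = 1 × 1.53 = 1.530 m
Required I = P_cr·L_e²/(π²E) = 1.290×10^5 × 1.530² / (π² × 1.07×10^11) = 2.859×10^-7 m⁴
I_req = 2.859×10^5 mm⁴
Rectangle, weak axis: I_min = h·b³/12 with h = 112 mm fixed  ⇒  b = (12I/h)^(1/3) = 31.3 mm

b ≈ 31.3 mm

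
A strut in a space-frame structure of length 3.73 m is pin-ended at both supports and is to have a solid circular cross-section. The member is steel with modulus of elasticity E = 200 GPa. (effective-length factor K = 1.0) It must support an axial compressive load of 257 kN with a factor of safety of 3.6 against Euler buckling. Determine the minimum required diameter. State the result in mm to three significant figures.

d ≈ 107 mm

Required P_cr = n·P = 3.6 × 257 = 925.2 kN
L_e = K·L = 1 × 3.73 = 3.730 m
Required I = P_cr·L_e²/(π²E) = 9.252×10^5 × 3.730² / (π² × 2.00×10^11) = 6.521×10^-6 m⁴
I_req = 6.521×10^6 mm⁴
Solid circle: I = πd⁴/64  ⇒  d = (64I/π)^(1/4) = (64×6.521×10^6/π)^(1/4) = 107 mm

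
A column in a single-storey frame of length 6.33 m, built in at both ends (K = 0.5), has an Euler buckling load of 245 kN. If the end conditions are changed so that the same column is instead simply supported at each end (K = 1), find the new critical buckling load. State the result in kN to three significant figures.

P_cr ∝ 1/K², so P_cr,new = P_cr,old × (K_old/K_new)² = 245 × (0.5/1)²
= 245 × 0.2500 = 61.2 kN

P_cr ≈ 61.2 kN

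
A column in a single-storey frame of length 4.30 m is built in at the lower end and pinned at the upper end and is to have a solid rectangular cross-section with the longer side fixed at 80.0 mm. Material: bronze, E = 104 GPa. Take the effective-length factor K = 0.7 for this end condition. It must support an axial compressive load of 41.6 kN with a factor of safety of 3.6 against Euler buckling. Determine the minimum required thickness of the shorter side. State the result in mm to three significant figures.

Required P_cr = n·P = 3.6 × 41.6 = 149.8 kN
L_e = K·L = 0.7 × 4.30 = 3.010 m
Required I = P_cr·L_e²/(π²E) = 1.498×10^5 × 3.010² / (π² × 1.04×10^11) = 1.322×10^-6 m⁴
I_req = 1.322×10^6 mm⁴
Rectangle, weak axis: I_min = h·b³/12 with h = 80.0 mm fixed  ⇒  b = (12I/h)^(1/3) = 58.3 mm

b ≈ 58.3 mm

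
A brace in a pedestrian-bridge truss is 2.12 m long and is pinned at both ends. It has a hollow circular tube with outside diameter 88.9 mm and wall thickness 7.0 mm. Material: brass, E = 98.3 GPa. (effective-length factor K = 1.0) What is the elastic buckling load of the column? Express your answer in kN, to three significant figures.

P_cr ≈ 328 kN

Inner diameter d_i = 88.9 − 2×7.0 = 74.90 mm
I = π(d_o⁴ − d_i⁴)/64 = π(88.9⁴ − 74.90⁴)/64 = 1.521×10^6 mm⁴
I = 1.521×10^6 mm⁴ = 1.521×10^-6 m⁴
Effective length L_e = K·L = 1 × 2.12 = 2.120 m
P_cr = π²EI / L_e² = π² × 98.3×10⁹ × 1.521×10^-6 / 2.120² = 3.284×10^5 N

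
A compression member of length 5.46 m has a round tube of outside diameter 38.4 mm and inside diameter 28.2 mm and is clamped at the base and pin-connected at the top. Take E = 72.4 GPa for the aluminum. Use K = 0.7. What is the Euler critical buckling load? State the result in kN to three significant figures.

P_cr ≈ 3.70 kN

d_o = 38.4 mm, d_i = 28.2 mm
I = π(d_o⁴ − d_i⁴)/64 = π(38.4⁴ − 28.20⁴)/64 = 7.569×10^4 mm⁴
I = 7.569×10^4 mm⁴ = 7.569×10^-8 m⁴
Effective length L_e = K·L = 0.7 × 5.46 = 3.822 m
P_cr = π²EI / L_e² = π² × 72.4×10⁹ × 7.569×10^-8 / 3.822² = 3.702×10^3 N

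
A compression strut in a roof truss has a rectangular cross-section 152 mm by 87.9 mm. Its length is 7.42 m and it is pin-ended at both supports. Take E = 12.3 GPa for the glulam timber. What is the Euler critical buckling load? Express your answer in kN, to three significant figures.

P_cr ≈ 19.0 kN

Buckling occurs about the weak axis: I_min = h·b³/12 with b = 87.9 mm (the shorter side).
I_min = 152×87.9³/12 = 8.603×10^6 mm⁴
I = 8.603×10^6 mm⁴ = 8.603×10^-6 m⁴
Effective length L_e = K·L = 1 × 7.42 = 7.420 m
P_cr = π²EI / L_e² = π² × 12.3×10⁹ × 8.603×10^-6 / 7.420² = 1.897×10^4 N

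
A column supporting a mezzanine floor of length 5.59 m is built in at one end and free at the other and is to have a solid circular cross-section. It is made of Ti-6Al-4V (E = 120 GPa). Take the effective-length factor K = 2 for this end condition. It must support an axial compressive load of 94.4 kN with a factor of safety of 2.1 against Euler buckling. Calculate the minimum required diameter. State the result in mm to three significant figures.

Required P_cr = n·P = 2.1 × 94.4 = 198.2 kN
L_e = K·L = 2 × 5.59 = 11.18 m
Required I = P_cr·L_e²/(π²E) = 1.982×10^5 × 11.18² / (π² × 1.20×10^11) = 2.092×10^-5 m⁴
I_req = 2.092×10^7 mm⁴
Solid circle: I = πd⁴/64  ⇒  d = (64I/π)^(1/4) = (64×2.092×10^7/π)^(1/4) = 144 mm

d ≈ 144 mm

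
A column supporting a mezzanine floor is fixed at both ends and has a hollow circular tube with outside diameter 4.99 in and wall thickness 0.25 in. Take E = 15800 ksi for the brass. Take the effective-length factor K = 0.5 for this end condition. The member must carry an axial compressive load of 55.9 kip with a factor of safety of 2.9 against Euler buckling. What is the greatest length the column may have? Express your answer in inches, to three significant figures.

Inner diameter d_i = 4.99 − 2×0.25 = 4.490 in
I = π(d_o⁴ − d_i⁴)/64 = π(4.99⁴ − 4.490⁴)/64 = 10.48 in⁴
Required critical load P_cr = n·P = 2.9 × 55.9 = 162.1 kip = 1.621×10^5 lb
From P_cr = π²EI/(K·L)²:  L = (1/K)·√(π²EI/P_cr) = (1/0.5)·√(π²×1.58×10^7×10.48/1.621×10^5)
L = 201 in

L_max ≈ 201 in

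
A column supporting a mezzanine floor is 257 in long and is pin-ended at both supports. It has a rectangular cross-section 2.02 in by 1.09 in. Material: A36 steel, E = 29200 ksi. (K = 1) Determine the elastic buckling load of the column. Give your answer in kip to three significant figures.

P_cr ≈ 0.951 kip

Buckling occurs about the weak axis: I_min = h·b³/12 with b = 1.09 in (the shorter side).
I_min = 2.02×1.09³/12 = 0.2180 in⁴
Effective length L_e = K·L = 1 × 257 = 257.0 in
P_cr = π²EI / L_e² = π² × 29200×10³ × 0.2180 / 257.0² = 951.2 lb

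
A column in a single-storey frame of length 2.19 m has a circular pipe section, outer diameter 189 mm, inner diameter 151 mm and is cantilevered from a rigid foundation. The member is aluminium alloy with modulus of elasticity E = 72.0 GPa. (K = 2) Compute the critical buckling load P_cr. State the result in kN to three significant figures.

P_cr ≈ 1370 kN

d_o = 189 mm, d_i = 151 mm
I = π(d_o⁴ − d_i⁴)/64 = π(189⁴ − 151.0⁴)/64 = 3.712×10^7 mm⁴
I = 3.712×10^7 mm⁴ = 3.712×10^-5 m⁴
Effective length L_e = K·L = 2 × 2.19 = 4.380 m
P_cr = π²EI / L_e² = π² × 72.0×10⁹ × 3.712×10^-5 / 4.380² = 1.375×10^6 N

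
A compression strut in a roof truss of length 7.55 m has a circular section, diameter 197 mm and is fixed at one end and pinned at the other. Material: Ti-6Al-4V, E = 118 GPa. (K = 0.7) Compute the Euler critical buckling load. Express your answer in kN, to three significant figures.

P_cr ≈ 3080 kN

I = πd⁴/64 = π×197⁴/64 = 7.393×10^7 mm⁴
I = 7.393×10^7 mm⁴ = 7.393×10^-5 m⁴
Effective length L_e = K·L = 0.7 × 7.55 = 5.285 m
P_cr = π²EI / L_e² = π² × 118×10⁹ × 7.393×10^-5 / 5.285² = 3.083×10^6 N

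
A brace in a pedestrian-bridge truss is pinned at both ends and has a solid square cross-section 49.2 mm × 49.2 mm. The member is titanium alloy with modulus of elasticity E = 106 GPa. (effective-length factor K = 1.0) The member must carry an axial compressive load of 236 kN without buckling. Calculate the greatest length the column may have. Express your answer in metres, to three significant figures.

L_max ≈ 1.47 m

I = a⁴/12 = 49.2⁴/12 = 4.883×10^5 mm⁴
I = 4.883×10^-7 m⁴
At the buckling limit P_cr = P = 2.360×10^5 N
From P_cr = π²EI/(K·L)²:  L = (1/K)·√(π²EI/P_cr) = (1/1)·√(π²×1.06×10^11×4.883×10^-7/2.360×10^5)
L = 1.47 m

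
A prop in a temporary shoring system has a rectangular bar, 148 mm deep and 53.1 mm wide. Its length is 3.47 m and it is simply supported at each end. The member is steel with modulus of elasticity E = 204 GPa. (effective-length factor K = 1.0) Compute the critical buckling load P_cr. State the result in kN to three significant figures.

P_cr ≈ 309 kN

Buckling occurs about the weak axis: I_min = h·b³/12 with b = 53.1 mm (the shorter side).
I_min = 148×53.1³/12 = 1.847×10^6 mm⁴
I = 1.847×10^6 mm⁴ = 1.847×10^-6 m⁴
Effective length L_e = K·L = 1 × 3.47 = 3.470 m
P_cr = π²EI / L_e² = π² × 204×10⁹ × 1.847×10^-6 / 3.470² = 3.088×10^5 N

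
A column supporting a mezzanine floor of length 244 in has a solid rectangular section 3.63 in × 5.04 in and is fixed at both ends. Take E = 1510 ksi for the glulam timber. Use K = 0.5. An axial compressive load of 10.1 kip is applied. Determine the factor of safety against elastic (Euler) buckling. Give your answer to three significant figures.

n ≈ 1.99

Buckling occurs about the weak axis: I_min = h·b³/12 with b = 3.63 in (the shorter side).
I_min = 5.04×3.63³/12 = 20.09 in⁴
Effective length L_e = K·L = 0.5 × 244 = 122.0 in
P_cr = π²EI / L_e² = π² × 1510×10³ × 20.09 / 122.0² = 2.012×10^4 lb
Factor of safety n = P_cr / P = 20.115 / 10.1 = 1.99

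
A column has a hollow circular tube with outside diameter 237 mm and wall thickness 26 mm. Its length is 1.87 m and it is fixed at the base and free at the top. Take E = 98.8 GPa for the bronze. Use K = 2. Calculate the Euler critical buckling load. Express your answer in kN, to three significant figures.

Inner diameter d_i = 237 − 2×26 = 185.0 mm
I = π(d_o⁴ − d_i⁴)/64 = π(237⁴ − 185.0⁴)/64 = 9.737×10^7 mm⁴
I = 9.737×10^7 mm⁴ = 9.737×10^-5 m⁴
Effective length L_e = K·L = 2 × 1.87 = 3.740 m
P_cr = π²EI / L_e² = π² × 98.8×10⁹ × 9.737×10^-5 / 3.740² = 6.788×10^6 N

P_cr ≈ 6790 kN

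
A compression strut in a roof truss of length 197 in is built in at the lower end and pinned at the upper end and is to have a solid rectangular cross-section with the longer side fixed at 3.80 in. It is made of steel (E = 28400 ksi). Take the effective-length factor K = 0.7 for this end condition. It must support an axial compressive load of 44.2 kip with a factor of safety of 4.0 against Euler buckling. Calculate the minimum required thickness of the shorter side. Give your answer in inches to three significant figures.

Required P_cr = n·P = 4.0 × 44.2 = 176.8 kip
L_e = K·L = 0.7 × 197 = 137.9 in
Required I = P_cr·L_e²/(π²E) = 1.768×10^5 × 137.9² / (π² × 2.84×10^7) = 11.99 in⁴
Rectangle, weak axis: I_min = h·b³/12 with h = 3.80 in fixed  ⇒  b = (12I/h)^(1/3) = 3.36 in

b ≈ 3.36 in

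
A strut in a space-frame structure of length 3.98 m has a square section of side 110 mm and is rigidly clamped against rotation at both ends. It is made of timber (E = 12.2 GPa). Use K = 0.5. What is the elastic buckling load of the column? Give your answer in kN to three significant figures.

P_cr ≈ 371 kN

I = a⁴/12 = 110⁴/12 = 1.220×10^7 mm⁴
I = 1.220×10^7 mm⁴ = 1.220×10^-5 m⁴
Effective length L_e = K·L = 0.5 × 3.98 = 1.990 m
P_cr = π²EI / L_e² = π² × 12.2×10⁹ × 1.220×10^-5 / 1.990² = 3.710×10^5 N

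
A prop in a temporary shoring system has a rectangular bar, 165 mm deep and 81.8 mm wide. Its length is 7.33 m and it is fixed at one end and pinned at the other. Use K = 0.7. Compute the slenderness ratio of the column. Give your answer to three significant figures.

Buckling occurs about the weak axis: I_min = h·b³/12 with b = 81.8 mm (the shorter side).
I_min = 165×81.8³/12 = 7.526×10^6 mm⁴
A = 1.350×10^4 mm²;  r_min = √(I/A) = √(7.526×10^6/1.350×10^4) = 23.61 mm
L_e = K·L = 0.7 × 7.33 m = 5.131 m = 5131.0 mm
λ = L_e / r_min = 5131.0 / 23.61 = 217

λ ≈ 217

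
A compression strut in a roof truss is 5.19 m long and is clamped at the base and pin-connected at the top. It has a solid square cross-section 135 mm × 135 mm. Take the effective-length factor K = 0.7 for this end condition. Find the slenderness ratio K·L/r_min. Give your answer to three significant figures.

λ ≈ 93.2

I = a⁴/12 = 135⁴/12 = 2.768×10^7 mm⁴
A = 1.823×10^4 mm²;  r_min = √(I/A) = √(2.768×10^7/1.823×10^4) = 38.97 mm
L_e = K·L = 0.7 × 5.19 m = 3.633 m = 3633.0 mm
λ = L_e / r_min = 3633.0 / 38.97 = 93.2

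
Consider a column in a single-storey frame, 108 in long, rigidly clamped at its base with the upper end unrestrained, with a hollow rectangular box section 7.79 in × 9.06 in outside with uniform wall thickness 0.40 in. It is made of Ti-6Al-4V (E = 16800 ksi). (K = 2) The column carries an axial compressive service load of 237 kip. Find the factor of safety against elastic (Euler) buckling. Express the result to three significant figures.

Inner dimensions: h_i = 9.06 − 2×0.40 = 8.260 in, b_i = 7.79 − 2×0.40 = 6.990 in
Weak-axis I_min = (h_o·b_o³ − h_i·b_i³)/12 with b_o = 7.79, b_i = 6.990 in (shorter outer/inner sides).
I_min = (9.06×7.79³ − 8.260×6.990³)/12 = 121.8 in⁴
Effective length L_e = K·L = 2 × 108 = 216.0 in
P_cr = π²EI / L_e² = π² × 16800×10³ × 121.8 / 216.0² = 4.329×10^5 lb
Factor of safety n = P_cr / P = 432.94 / 237 = 1.83

n ≈ 1.83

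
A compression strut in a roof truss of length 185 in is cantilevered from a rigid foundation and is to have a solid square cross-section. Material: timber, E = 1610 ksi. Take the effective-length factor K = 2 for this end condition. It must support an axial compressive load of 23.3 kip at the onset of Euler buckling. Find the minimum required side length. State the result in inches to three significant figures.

L_e = K·L = 2 × 185 = 370.0 in
Required I = P_cr·L_e²/(π²E) = 2.330×10^4 × 370.0² / (π² × 1.61×10^6) = 200.7 in⁴
Solid square: I = a⁴/12  ⇒  a = (12I)^(1/4) = (12×200.7)^(1/4) = 7.01 in

a ≈ 7.01 in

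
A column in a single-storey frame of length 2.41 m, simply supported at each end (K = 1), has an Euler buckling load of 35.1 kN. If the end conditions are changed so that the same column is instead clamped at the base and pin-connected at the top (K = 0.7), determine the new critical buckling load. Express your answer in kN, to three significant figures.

P_cr ≈ 71.6 kN

P_cr ∝ 1/K², so P_cr,new = P_cr,old × (K_old/K_new)² = 35.1 × (1/0.7)²
= 35.1 × 2.041 = 71.6 kN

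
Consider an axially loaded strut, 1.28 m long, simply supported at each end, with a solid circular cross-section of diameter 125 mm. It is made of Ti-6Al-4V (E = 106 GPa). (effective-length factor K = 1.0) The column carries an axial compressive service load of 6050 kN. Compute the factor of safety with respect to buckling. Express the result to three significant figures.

I = πd⁴/64 = π×125⁴/64 = 1.198×10^7 mm⁴
I = 1.198×10^7 mm⁴ = 1.198×10^-5 m⁴
Effective length L_e = K·L = 1 × 1.28 = 1.280 m
P_cr = π²EI / L_e² = π² × 106×10⁹ × 1.198×10^-5 / 1.280² = 7.652×10^6 N
Factor of safety n = P_cr / P = 7652.4 / 6050 = 1.26

n ≈ 1.26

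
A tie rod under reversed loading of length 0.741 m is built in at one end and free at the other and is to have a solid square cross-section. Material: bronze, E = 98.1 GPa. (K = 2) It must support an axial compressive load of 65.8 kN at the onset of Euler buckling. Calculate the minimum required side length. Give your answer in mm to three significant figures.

a ≈ 36.6 mm

L_e = K·L = 2 × 0.741 = 1.482 m
Required I = P_cr·L_e²/(π²E) = 6.580×10^4 × 1.482² / (π² × 9.81×10^10) = 1.493×10^-7 m⁴
I_req = 1.493×10^5 mm⁴
Solid square: I = a⁴/12  ⇒  a = (12I)^(1/4) = (12×1.493×10^5)^(1/4) = 36.6 mm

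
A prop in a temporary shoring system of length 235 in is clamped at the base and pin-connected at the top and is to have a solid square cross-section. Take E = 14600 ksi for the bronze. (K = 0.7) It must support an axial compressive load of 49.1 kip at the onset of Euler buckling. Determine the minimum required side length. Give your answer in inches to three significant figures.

L_e = K·L = 0.7 × 235 = 164.5 in
Required I = P_cr·L_e²/(π²E) = 4.910×10^4 × 164.5² / (π² × 1.46×10^7) = 9.221 in⁴
Solid square: I = a⁴/12  ⇒  a = (12I)^(1/4) = (12×9.221)^(1/4) = 3.24 in

a ≈ 3.24 in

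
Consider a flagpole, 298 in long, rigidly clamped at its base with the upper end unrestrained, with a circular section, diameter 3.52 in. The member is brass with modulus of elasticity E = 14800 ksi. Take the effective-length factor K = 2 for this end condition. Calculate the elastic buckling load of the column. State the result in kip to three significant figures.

I = πd⁴/64 = π×3.52⁴/64 = 7.536 in⁴
Effective length L_e = K·L = 2 × 298 = 596.0 in
P_cr = π²EI / L_e² = π² × 14800×10³ × 7.536 / 596.0² = 3.099×10^3 lb

P_cr ≈ 3.10 kip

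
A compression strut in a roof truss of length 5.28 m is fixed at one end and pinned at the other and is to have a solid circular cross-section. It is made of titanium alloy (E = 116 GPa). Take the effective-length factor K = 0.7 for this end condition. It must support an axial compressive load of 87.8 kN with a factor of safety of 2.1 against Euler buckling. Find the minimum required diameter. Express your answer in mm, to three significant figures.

d ≈ 81.8 mm

Required P_cr = n·P = 2.1 × 87.8 = 184.4 kN
L_e = K·L = 0.7 × 5.28 = 3.696 m
Required I = P_cr·L_e²/(π²E) = 1.844×10^5 × 3.696² / (π² × 1.16×10^11) = 2.200×10^-6 m⁴
I_req = 2.200×10^6 mm⁴
Solid circle: I = πd⁴/64  ⇒  d = (64I/π)^(1/4) = (64×2.200×10^6/π)^(1/4) = 81.8 mm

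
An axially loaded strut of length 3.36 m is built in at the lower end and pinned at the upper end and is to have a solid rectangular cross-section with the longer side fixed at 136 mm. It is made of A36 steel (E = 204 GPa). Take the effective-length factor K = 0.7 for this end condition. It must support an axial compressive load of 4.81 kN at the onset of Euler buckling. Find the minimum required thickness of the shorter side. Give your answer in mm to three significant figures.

L_e = K·L = 0.7 × 3.36 = 2.352 m
Required I = P_cr·L_e²/(π²E) = 4.810×10^3 × 2.352² / (π² × 2.04×10^11) = 1.322×10^-8 m⁴
I_req = 1.322×10^4 mm⁴
Rectangle, weak axis: I_min = h·b³/12 with h = 136 mm fixed  ⇒  b = (12I/h)^(1/3) = 10.5 mm

b ≈ 10.5 mm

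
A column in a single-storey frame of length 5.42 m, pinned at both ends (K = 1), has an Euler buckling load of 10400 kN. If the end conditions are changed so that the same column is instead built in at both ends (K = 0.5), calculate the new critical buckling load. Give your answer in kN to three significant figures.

P_cr ∝ 1/K², so P_cr,new = P_cr,old × (K_old/K_new)² = 10400 × (1/0.5)²
= 10400 × 4.000 = 41600 kN

P_cr ≈ 41600 kN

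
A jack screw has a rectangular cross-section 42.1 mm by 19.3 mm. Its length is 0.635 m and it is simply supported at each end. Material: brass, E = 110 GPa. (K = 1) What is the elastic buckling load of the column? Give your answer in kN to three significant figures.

P_cr ≈ 67.9 kN

Buckling occurs about the weak axis: I_min = h·b³/12 with b = 19.3 mm (the shorter side).
I_min = 42.1×19.3³/12 = 2.522×10^4 mm⁴
I = 2.522×10^4 mm⁴ = 2.522×10^-8 m⁴
Effective length L_e = K·L = 1 × 0.635 = 0.6350 m
P_cr = π²EI / L_e² = π² × 110×10⁹ × 2.522×10^-8 / 0.6350² = 6.791×10^4 N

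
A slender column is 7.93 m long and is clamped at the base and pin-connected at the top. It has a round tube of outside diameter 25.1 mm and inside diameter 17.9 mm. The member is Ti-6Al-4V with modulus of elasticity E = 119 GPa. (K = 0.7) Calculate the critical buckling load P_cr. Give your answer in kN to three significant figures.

P_cr ≈ 0.551 kN

d_o = 25.1 mm, d_i = 17.9 mm
I = π(d_o⁴ − d_i⁴)/64 = π(25.1⁴ − 17.90⁴)/64 = 1.444×10^4 mm⁴
I = 1.444×10^4 mm⁴ = 1.444×10^-8 m⁴
Effective length L_e = K·L = 0.7 × 7.93 = 5.551 m
P_cr = π²EI / L_e² = π² × 119×10⁹ × 1.444×10^-8 / 5.551² = 550.5 N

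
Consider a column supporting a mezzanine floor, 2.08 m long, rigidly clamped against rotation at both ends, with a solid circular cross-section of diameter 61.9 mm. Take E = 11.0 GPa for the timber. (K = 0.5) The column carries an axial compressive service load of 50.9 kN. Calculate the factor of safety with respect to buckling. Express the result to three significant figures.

n ≈ 1.42

I = πd⁴/64 = π×61.9⁴/64 = 7.207×10^5 mm⁴
I = 7.207×10^5 mm⁴ = 7.207×10^-7 m⁴
Effective length L_e = K·L = 0.5 × 2.08 = 1.040 m
P_cr = π²EI / L_e² = π² × 11.0×10⁹ × 7.207×10^-7 / 1.040² = 7.234×10^4 N
Factor of safety n = P_cr / P = 72.337 / 50.9 = 1.42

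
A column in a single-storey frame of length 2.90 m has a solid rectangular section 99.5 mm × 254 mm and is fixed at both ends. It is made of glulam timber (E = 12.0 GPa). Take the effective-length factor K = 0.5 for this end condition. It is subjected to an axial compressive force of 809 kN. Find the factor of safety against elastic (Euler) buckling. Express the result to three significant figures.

Buckling occurs about the weak axis: I_min = h·b³/12 with b = 99.5 mm (the shorter side).
I_min = 254×99.5³/12 = 2.085×10^7 mm⁴
I = 2.085×10^7 mm⁴ = 2.085×10^-5 m⁴
Effective length L_e = K·L = 0.5 × 2.90 = 1.450 m
P_cr = π²EI / L_e² = π² × 12.0×10⁹ × 2.085×10^-5 / 1.450² = 1.175×10^6 N
Factor of safety n = P_cr / P = 1174.5 / 809 = 1.45

n ≈ 1.45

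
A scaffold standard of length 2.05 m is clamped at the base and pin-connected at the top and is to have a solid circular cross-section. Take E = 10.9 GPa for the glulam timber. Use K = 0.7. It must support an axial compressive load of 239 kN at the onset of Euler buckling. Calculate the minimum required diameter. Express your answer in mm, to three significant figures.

d ≈ 98.3 mm

L_e = K·L = 0.7 × 2.05 = 1.435 m
Required I = P_cr·L_e²/(π²E) = 2.390×10^5 × 1.435² / (π² × 1.09×10^10) = 4.575×10^-6 m⁴
I_req = 4.575×10^6 mm⁴
Solid circle: I = πd⁴/64  ⇒  d = (64I/π)^(1/4) = (64×4.575×10^6/π)^(1/4) = 98.3 mm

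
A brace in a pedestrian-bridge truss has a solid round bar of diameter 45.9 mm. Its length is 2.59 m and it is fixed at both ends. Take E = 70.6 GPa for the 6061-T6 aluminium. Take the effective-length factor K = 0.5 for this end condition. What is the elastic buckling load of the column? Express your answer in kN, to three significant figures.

I = πd⁴/64 = π×45.9⁴/64 = 2.179×10^5 mm⁴
I = 2.179×10^5 mm⁴ = 2.179×10^-7 m⁴
Effective length L_e = K·L = 0.5 × 2.59 = 1.295 m
P_cr = π²EI / L_e² = π² × 70.6×10⁹ × 2.179×10^-7 / 1.295² = 9.053×10^4 N

P_cr ≈ 90.5 kN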